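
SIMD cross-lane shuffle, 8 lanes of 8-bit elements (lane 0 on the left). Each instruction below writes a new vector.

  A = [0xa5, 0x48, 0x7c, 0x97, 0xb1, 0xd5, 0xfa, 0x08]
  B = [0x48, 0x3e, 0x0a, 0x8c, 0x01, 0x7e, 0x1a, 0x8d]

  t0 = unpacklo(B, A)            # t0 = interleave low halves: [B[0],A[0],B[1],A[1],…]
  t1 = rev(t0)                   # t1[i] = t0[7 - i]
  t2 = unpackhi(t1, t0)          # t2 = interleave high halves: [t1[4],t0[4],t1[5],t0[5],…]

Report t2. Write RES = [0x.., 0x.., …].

t0 = [0x48, 0xa5, 0x3e, 0x48, 0x0a, 0x7c, 0x8c, 0x97]
t1 = [0x97, 0x8c, 0x7c, 0x0a, 0x48, 0x3e, 0xa5, 0x48]
t2 = [0x48, 0x0a, 0x3e, 0x7c, 0xa5, 0x8c, 0x48, 0x97]

RES = [ 0x48  0x0a  0x3e  0x7c  0xa5  0x8c  0x48  0x97 ]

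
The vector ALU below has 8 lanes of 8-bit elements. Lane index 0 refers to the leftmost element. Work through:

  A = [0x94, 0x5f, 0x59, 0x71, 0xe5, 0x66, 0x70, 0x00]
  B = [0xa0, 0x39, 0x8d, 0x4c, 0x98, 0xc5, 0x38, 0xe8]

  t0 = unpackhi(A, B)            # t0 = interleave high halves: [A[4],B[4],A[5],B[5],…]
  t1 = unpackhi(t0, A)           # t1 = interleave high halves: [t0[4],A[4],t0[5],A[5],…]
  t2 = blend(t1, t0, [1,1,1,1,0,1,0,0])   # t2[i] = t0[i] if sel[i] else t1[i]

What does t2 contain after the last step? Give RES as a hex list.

  t0: e5 98 66 c5 70 38 00 e8
  t1: 70 e5 38 66 00 70 e8 00
  t2: e5 98 66 c5 00 38 e8 00

RES = [0xe5, 0x98, 0x66, 0xc5, 0x00, 0x38, 0xe8, 0x00]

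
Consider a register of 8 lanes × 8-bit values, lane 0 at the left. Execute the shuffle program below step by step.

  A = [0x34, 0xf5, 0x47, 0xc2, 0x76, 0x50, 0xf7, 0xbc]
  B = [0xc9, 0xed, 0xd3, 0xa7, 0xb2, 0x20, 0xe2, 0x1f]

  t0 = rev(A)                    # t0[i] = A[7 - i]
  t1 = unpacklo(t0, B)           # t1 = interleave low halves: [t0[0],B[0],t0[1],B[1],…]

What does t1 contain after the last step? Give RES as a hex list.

RES = [0xbc, 0xc9, 0xf7, 0xed, 0x50, 0xd3, 0x76, 0xa7]

t0 = [0xbc, 0xf7, 0x50, 0x76, 0xc2, 0x47, 0xf5, 0x34]
t1 = [0xbc, 0xc9, 0xf7, 0xed, 0x50, 0xd3, 0x76, 0xa7]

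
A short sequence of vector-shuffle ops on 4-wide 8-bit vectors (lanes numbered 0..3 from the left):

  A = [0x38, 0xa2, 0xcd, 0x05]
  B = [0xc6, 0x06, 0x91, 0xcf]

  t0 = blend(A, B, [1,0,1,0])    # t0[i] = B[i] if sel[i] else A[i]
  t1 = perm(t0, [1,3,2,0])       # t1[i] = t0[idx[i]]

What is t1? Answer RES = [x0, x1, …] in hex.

  t0: c6 a2 91 05
  t1: a2 05 91 c6

RES = [ 0xa2  0x05  0x91  0xc6 ]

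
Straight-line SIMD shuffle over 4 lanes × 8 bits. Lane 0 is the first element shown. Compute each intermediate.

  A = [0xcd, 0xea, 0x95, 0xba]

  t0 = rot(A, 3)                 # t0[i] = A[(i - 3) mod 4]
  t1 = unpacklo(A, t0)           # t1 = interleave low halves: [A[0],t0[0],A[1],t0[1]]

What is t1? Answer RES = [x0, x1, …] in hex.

  t0: ea 95 ba cd
  t1: cd ea ea 95

RES = [0xcd, 0xea, 0xea, 0x95]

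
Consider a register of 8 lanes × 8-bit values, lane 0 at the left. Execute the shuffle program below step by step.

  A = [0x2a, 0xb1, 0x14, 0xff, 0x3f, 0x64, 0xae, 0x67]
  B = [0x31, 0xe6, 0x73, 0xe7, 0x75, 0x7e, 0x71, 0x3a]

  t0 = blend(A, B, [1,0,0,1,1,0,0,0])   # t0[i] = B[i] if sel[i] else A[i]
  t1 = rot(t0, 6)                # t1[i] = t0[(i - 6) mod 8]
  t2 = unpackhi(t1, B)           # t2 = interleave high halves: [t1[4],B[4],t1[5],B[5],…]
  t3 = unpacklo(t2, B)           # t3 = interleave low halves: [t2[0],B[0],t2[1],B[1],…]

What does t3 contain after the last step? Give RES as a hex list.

RES = [ 0xae  0x31  0x75  0xe6  0x67  0x73  0x7e  0xe7 ]

t0 = [0x31, 0xb1, 0x14, 0xe7, 0x75, 0x64, 0xae, 0x67]
t1 = [0x14, 0xe7, 0x75, 0x64, 0xae, 0x67, 0x31, 0xb1]
t2 = [0xae, 0x75, 0x67, 0x7e, 0x31, 0x71, 0xb1, 0x3a]
t3 = [0xae, 0x31, 0x75, 0xe6, 0x67, 0x73, 0x7e, 0xe7]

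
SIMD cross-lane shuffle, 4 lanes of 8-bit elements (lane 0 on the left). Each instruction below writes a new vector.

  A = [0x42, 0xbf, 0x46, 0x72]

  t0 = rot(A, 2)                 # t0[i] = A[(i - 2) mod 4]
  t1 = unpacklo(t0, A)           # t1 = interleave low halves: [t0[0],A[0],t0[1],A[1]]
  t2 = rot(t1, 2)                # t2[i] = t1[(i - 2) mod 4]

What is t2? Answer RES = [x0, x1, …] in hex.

→ t0 |46|72|42|bf|
→ t1 |46|42|72|bf|
→ t2 |72|bf|46|42|

RES = [ 0x72  0xbf  0x46  0x42 ]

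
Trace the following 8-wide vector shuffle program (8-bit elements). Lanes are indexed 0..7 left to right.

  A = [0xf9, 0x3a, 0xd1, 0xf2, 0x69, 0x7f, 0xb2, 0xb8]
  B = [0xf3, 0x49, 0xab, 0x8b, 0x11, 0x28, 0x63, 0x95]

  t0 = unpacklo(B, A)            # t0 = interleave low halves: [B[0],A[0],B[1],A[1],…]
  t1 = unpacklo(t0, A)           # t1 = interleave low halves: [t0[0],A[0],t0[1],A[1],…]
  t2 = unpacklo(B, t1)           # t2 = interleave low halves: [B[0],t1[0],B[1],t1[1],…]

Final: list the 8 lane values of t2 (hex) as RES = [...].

RES = [ 0xf3  0xf3  0x49  0xf9  0xab  0xf9  0x8b  0x3a ]

→ t0 |f3|f9|49|3a|ab|d1|8b|f2|
→ t1 |f3|f9|f9|3a|49|d1|3a|f2|
→ t2 |f3|f3|49|f9|ab|f9|8b|3a|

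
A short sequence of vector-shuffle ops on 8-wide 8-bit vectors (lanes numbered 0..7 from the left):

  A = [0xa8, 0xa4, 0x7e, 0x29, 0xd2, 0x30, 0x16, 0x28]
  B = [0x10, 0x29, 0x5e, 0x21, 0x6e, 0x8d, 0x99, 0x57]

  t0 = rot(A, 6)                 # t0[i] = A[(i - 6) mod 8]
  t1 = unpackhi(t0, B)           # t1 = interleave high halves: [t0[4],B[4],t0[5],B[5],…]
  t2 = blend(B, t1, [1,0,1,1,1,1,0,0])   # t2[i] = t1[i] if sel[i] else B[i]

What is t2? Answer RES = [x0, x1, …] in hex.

RES = [0x16, 0x29, 0x28, 0x8d, 0xa8, 0x99, 0x99, 0x57]

t0 = [0x7e, 0x29, 0xd2, 0x30, 0x16, 0x28, 0xa8, 0xa4]
t1 = [0x16, 0x6e, 0x28, 0x8d, 0xa8, 0x99, 0xa4, 0x57]
t2 = [0x16, 0x29, 0x28, 0x8d, 0xa8, 0x99, 0x99, 0x57]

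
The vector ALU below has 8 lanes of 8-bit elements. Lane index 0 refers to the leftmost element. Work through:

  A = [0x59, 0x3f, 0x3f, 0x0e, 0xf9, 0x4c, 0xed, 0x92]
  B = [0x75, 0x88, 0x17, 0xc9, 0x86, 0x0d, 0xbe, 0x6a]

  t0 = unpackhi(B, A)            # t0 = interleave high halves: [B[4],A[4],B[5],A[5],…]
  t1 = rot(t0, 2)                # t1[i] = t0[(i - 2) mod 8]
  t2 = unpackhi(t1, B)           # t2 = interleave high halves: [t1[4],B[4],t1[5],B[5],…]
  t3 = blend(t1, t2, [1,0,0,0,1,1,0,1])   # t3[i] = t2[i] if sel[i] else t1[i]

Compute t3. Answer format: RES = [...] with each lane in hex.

RES = [ 0x0d  0x92  0x86  0xf9  0xbe  0xbe  0xbe  0x6a ]

  t0: 86 f9 0d 4c be ed 6a 92
  t1: 6a 92 86 f9 0d 4c be ed
  t2: 0d 86 4c 0d be be ed 6a
  t3: 0d 92 86 f9 be be be 6a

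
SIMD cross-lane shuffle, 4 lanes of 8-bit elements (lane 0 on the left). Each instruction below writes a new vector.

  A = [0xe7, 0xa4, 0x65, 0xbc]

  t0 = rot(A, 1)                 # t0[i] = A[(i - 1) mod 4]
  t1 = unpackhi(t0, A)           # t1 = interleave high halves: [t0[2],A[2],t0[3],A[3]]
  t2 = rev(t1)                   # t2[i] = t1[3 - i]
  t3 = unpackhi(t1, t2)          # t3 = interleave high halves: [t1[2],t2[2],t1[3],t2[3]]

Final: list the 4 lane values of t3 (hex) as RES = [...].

  t0: bc e7 a4 65
  t1: a4 65 65 bc
  t2: bc 65 65 a4
  t3: 65 65 bc a4

RES = [ 0x65  0x65  0xbc  0xa4 ]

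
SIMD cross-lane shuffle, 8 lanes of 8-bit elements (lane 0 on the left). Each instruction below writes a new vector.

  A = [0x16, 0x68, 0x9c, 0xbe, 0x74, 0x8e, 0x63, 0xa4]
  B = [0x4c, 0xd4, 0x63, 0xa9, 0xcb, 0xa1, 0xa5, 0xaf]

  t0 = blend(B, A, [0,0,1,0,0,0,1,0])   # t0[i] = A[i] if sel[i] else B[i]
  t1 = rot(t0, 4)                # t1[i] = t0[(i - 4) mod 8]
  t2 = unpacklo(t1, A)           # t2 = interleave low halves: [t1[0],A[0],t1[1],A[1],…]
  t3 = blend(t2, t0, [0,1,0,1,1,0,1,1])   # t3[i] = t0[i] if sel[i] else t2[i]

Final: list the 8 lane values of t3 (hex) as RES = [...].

RES = [ 0xcb  0xd4  0xa1  0xa9  0xcb  0x9c  0x63  0xaf ]

  t0: 4c d4 9c a9 cb a1 63 af
  t1: cb a1 63 af 4c d4 9c a9
  t2: cb 16 a1 68 63 9c af be
  t3: cb d4 a1 a9 cb 9c 63 af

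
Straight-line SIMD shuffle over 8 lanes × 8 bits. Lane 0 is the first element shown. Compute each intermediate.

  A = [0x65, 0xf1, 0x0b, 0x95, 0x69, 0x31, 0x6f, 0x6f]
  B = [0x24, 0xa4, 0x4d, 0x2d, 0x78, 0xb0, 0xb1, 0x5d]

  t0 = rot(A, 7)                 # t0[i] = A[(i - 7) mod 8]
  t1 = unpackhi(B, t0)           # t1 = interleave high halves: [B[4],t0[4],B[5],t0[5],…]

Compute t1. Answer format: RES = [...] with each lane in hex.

RES = [ 0x78  0x31  0xb0  0x6f  0xb1  0x6f  0x5d  0x65 ]

  t0: f1 0b 95 69 31 6f 6f 65
  t1: 78 31 b0 6f b1 6f 5d 65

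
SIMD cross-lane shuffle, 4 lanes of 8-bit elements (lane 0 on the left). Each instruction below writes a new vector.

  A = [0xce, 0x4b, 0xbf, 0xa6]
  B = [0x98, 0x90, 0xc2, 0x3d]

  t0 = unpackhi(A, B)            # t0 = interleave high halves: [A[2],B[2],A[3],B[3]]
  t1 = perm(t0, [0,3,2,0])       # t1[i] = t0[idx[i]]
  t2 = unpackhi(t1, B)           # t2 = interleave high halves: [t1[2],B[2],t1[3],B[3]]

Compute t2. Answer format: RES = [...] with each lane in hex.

RES = [ 0xa6  0xc2  0xbf  0x3d ]

t0 = [0xbf, 0xc2, 0xa6, 0x3d]
t1 = [0xbf, 0x3d, 0xa6, 0xbf]
t2 = [0xa6, 0xc2, 0xbf, 0x3d]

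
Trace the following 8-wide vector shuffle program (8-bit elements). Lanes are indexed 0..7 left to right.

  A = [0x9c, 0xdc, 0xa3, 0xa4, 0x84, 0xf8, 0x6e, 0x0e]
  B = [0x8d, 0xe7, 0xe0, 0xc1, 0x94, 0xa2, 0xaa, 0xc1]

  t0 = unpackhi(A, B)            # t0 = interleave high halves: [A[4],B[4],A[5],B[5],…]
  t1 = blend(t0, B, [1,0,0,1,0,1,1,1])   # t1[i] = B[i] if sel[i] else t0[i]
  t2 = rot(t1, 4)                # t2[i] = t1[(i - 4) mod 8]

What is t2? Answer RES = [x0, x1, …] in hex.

t0 = [0x84, 0x94, 0xf8, 0xa2, 0x6e, 0xaa, 0x0e, 0xc1]
t1 = [0x8d, 0x94, 0xf8, 0xc1, 0x6e, 0xa2, 0xaa, 0xc1]
t2 = [0x6e, 0xa2, 0xaa, 0xc1, 0x8d, 0x94, 0xf8, 0xc1]

RES = [0x6e, 0xa2, 0xaa, 0xc1, 0x8d, 0x94, 0xf8, 0xc1]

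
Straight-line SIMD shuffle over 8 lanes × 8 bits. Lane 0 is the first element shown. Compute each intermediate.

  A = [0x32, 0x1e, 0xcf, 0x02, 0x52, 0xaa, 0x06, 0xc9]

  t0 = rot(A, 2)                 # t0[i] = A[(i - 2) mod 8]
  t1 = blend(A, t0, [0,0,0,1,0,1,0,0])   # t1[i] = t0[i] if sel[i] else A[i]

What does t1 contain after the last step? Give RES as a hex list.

RES = [0x32, 0x1e, 0xcf, 0x1e, 0x52, 0x02, 0x06, 0xc9]

→ t0 |06|c9|32|1e|cf|02|52|aa|
→ t1 |32|1e|cf|1e|52|02|06|c9|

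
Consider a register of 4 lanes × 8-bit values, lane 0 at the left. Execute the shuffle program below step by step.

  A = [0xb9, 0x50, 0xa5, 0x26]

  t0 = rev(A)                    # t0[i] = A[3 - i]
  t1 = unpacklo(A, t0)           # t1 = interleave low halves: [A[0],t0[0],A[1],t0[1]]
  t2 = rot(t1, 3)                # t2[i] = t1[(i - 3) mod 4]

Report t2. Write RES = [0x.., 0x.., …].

RES = [ 0x26  0x50  0xa5  0xb9 ]

→ t0 |26|a5|50|b9|
→ t1 |b9|26|50|a5|
→ t2 |26|50|a5|b9|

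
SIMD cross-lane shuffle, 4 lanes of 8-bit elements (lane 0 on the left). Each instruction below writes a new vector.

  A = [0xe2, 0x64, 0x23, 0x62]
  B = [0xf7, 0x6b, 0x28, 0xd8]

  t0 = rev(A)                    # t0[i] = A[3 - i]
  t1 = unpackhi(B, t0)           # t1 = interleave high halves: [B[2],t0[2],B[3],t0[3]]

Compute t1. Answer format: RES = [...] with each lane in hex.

RES = [ 0x28  0x64  0xd8  0xe2 ]

  t0: 62 23 64 e2
  t1: 28 64 d8 e2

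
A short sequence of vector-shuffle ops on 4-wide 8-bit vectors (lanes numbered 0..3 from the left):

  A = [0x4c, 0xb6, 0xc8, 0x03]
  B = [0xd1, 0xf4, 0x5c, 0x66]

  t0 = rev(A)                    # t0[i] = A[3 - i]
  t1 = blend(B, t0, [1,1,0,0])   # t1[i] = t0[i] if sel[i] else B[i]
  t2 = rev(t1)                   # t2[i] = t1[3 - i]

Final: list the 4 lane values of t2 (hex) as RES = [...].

RES = [0x66, 0x5c, 0xc8, 0x03]

→ t0 |03|c8|b6|4c|
→ t1 |03|c8|5c|66|
→ t2 |66|5c|c8|03|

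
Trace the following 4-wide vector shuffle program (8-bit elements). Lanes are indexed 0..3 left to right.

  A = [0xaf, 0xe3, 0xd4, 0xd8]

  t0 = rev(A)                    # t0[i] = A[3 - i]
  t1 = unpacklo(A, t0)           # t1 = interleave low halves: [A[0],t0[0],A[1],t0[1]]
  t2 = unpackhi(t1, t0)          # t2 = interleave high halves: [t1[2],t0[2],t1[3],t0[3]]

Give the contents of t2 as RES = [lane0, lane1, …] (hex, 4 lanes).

t0 = [0xd8, 0xd4, 0xe3, 0xaf]
t1 = [0xaf, 0xd8, 0xe3, 0xd4]
t2 = [0xe3, 0xe3, 0xd4, 0xaf]

RES = [ 0xe3  0xe3  0xd4  0xaf ]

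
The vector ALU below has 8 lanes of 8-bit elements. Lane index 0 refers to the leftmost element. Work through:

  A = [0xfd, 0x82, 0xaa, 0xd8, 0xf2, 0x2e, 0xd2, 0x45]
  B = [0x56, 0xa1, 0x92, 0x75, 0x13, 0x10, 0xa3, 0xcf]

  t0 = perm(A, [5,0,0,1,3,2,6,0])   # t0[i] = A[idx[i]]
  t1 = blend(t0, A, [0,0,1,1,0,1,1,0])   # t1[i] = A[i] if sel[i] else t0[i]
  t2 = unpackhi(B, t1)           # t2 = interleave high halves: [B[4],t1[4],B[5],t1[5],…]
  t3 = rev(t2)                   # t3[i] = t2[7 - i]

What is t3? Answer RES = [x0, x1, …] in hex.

RES = [0xfd, 0xcf, 0xd2, 0xa3, 0x2e, 0x10, 0xd8, 0x13]

  t0: 2e fd fd 82 d8 aa d2 fd
  t1: 2e fd aa d8 d8 2e d2 fd
  t2: 13 d8 10 2e a3 d2 cf fd
  t3: fd cf d2 a3 2e 10 d8 13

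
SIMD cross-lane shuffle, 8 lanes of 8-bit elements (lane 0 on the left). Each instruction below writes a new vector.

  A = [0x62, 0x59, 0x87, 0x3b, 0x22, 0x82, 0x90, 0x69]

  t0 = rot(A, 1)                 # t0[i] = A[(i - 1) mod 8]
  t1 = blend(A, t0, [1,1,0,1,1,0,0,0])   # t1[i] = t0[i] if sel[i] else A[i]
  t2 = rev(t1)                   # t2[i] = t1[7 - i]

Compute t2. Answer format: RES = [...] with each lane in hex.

RES = [0x69, 0x90, 0x82, 0x3b, 0x87, 0x87, 0x62, 0x69]

→ t0 |69|62|59|87|3b|22|82|90|
→ t1 |69|62|87|87|3b|82|90|69|
→ t2 |69|90|82|3b|87|87|62|69|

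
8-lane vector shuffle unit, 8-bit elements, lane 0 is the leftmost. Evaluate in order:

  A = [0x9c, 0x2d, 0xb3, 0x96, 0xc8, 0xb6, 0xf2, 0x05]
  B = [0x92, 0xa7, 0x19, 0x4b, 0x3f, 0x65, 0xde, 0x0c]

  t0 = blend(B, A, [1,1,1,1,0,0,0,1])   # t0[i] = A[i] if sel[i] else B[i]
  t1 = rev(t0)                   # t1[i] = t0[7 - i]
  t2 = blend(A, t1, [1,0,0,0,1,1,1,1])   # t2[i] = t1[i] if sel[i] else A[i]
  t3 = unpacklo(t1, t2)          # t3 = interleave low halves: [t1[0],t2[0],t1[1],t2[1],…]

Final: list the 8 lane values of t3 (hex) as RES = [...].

t0 = [0x9c, 0x2d, 0xb3, 0x96, 0x3f, 0x65, 0xde, 0x05]
t1 = [0x05, 0xde, 0x65, 0x3f, 0x96, 0xb3, 0x2d, 0x9c]
t2 = [0x05, 0x2d, 0xb3, 0x96, 0x96, 0xb3, 0x2d, 0x9c]
t3 = [0x05, 0x05, 0xde, 0x2d, 0x65, 0xb3, 0x3f, 0x96]

RES = [ 0x05  0x05  0xde  0x2d  0x65  0xb3  0x3f  0x96 ]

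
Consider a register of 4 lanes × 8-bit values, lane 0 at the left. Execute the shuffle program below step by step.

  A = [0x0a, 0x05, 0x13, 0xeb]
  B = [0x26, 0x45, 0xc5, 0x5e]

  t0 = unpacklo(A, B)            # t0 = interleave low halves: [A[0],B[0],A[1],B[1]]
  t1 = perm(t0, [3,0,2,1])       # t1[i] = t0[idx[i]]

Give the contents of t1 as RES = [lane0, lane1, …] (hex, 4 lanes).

RES = [ 0x45  0x0a  0x05  0x26 ]

t0 = [0x0a, 0x26, 0x05, 0x45]
t1 = [0x45, 0x0a, 0x05, 0x26]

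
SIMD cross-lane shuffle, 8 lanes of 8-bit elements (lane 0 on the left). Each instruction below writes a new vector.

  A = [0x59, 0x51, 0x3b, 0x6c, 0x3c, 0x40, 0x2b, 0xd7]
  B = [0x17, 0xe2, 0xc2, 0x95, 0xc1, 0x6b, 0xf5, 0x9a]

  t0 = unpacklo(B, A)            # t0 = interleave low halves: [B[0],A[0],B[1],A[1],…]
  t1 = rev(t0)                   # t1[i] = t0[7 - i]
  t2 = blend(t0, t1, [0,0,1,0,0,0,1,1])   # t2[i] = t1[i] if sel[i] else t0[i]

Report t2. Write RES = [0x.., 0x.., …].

RES = [0x17, 0x59, 0x3b, 0x51, 0xc2, 0x3b, 0x59, 0x17]

  t0: 17 59 e2 51 c2 3b 95 6c
  t1: 6c 95 3b c2 51 e2 59 17
  t2: 17 59 3b 51 c2 3b 59 17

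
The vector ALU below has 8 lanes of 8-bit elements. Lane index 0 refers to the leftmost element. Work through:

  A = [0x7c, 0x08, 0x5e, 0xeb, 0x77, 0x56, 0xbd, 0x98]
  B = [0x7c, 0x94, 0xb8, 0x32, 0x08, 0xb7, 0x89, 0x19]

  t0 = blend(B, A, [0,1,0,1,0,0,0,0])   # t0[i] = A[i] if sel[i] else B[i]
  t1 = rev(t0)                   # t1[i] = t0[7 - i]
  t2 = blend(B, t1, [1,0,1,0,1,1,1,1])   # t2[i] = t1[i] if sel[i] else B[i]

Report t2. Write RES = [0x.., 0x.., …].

t0 = [0x7c, 0x08, 0xb8, 0xeb, 0x08, 0xb7, 0x89, 0x19]
t1 = [0x19, 0x89, 0xb7, 0x08, 0xeb, 0xb8, 0x08, 0x7c]
t2 = [0x19, 0x94, 0xb7, 0x32, 0xeb, 0xb8, 0x08, 0x7c]

RES = [0x19, 0x94, 0xb7, 0x32, 0xeb, 0xb8, 0x08, 0x7c]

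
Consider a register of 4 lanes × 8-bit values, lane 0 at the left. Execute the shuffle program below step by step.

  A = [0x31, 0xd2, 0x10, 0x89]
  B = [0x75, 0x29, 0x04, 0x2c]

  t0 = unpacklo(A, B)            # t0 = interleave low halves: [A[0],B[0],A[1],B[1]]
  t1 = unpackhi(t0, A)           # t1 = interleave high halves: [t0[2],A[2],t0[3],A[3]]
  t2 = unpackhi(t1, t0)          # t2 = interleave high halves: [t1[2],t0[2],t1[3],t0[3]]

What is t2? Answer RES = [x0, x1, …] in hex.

RES = [ 0x29  0xd2  0x89  0x29 ]

  t0: 31 75 d2 29
  t1: d2 10 29 89
  t2: 29 d2 89 29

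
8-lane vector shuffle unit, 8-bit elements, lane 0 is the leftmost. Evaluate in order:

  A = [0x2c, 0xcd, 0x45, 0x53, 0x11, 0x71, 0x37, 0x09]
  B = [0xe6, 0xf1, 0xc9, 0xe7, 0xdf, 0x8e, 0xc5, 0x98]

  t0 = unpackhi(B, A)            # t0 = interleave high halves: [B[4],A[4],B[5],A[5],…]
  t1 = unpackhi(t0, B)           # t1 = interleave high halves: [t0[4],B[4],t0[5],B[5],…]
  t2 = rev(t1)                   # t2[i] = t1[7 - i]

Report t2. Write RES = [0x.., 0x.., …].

RES = [0x98, 0x09, 0xc5, 0x98, 0x8e, 0x37, 0xdf, 0xc5]

→ t0 |df|11|8e|71|c5|37|98|09|
→ t1 |c5|df|37|8e|98|c5|09|98|
→ t2 |98|09|c5|98|8e|37|df|c5|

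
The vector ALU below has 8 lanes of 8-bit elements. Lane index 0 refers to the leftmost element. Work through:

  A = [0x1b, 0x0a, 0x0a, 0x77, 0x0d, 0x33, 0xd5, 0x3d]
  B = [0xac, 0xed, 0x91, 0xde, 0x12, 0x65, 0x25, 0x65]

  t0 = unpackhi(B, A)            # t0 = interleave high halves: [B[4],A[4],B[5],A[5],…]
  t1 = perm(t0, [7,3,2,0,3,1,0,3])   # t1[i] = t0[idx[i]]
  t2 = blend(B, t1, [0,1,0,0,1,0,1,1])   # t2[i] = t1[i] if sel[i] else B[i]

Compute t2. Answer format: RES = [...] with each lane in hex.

t0 = [0x12, 0x0d, 0x65, 0x33, 0x25, 0xd5, 0x65, 0x3d]
t1 = [0x3d, 0x33, 0x65, 0x12, 0x33, 0x0d, 0x12, 0x33]
t2 = [0xac, 0x33, 0x91, 0xde, 0x33, 0x65, 0x12, 0x33]

RES = [ 0xac  0x33  0x91  0xde  0x33  0x65  0x12  0x33 ]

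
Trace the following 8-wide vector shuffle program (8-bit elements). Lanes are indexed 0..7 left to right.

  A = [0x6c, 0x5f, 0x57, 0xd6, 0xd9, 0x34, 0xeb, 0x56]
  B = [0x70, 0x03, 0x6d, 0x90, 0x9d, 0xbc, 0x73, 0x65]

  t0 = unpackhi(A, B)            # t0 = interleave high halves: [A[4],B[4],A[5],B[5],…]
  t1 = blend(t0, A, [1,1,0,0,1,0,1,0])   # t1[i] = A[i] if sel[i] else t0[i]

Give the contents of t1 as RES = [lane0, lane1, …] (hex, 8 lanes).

RES = [0x6c, 0x5f, 0x34, 0xbc, 0xd9, 0x73, 0xeb, 0x65]

  t0: d9 9d 34 bc eb 73 56 65
  t1: 6c 5f 34 bc d9 73 eb 65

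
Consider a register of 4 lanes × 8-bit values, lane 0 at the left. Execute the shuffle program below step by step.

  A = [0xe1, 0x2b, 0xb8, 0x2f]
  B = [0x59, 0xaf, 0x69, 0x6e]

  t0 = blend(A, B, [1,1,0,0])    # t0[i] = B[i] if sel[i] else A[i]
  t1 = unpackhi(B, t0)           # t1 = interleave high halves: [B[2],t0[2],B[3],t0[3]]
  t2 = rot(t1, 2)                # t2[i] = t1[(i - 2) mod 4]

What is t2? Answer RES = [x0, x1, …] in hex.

RES = [0x6e, 0x2f, 0x69, 0xb8]

t0 = [0x59, 0xaf, 0xb8, 0x2f]
t1 = [0x69, 0xb8, 0x6e, 0x2f]
t2 = [0x6e, 0x2f, 0x69, 0xb8]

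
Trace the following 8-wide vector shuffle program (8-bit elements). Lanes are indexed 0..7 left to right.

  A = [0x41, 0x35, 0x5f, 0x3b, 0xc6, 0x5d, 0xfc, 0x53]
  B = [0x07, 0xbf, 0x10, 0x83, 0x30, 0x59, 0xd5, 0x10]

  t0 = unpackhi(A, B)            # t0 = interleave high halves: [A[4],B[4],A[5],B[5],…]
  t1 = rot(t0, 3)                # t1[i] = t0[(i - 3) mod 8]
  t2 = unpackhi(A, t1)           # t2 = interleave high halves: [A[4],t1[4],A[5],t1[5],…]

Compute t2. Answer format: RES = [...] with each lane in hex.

RES = [0xc6, 0x30, 0x5d, 0x5d, 0xfc, 0x59, 0x53, 0xfc]

t0 = [0xc6, 0x30, 0x5d, 0x59, 0xfc, 0xd5, 0x53, 0x10]
t1 = [0xd5, 0x53, 0x10, 0xc6, 0x30, 0x5d, 0x59, 0xfc]
t2 = [0xc6, 0x30, 0x5d, 0x5d, 0xfc, 0x59, 0x53, 0xfc]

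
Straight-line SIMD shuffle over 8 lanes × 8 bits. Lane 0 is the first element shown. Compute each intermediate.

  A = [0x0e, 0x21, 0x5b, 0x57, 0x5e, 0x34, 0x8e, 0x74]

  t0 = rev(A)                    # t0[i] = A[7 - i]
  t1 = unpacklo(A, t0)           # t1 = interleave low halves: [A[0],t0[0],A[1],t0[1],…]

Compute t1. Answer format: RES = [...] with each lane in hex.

  t0: 74 8e 34 5e 57 5b 21 0e
  t1: 0e 74 21 8e 5b 34 57 5e

RES = [0x0e, 0x74, 0x21, 0x8e, 0x5b, 0x34, 0x57, 0x5e]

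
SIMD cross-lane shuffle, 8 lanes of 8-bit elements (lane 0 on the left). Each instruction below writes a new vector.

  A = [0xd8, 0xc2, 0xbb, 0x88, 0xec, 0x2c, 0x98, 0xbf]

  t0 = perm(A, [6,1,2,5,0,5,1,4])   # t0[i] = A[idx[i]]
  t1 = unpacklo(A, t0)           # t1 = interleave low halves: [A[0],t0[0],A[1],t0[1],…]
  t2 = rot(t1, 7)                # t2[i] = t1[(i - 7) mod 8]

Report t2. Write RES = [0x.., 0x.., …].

RES = [ 0x98  0xc2  0xc2  0xbb  0xbb  0x88  0x2c  0xd8 ]

t0 = [0x98, 0xc2, 0xbb, 0x2c, 0xd8, 0x2c, 0xc2, 0xec]
t1 = [0xd8, 0x98, 0xc2, 0xc2, 0xbb, 0xbb, 0x88, 0x2c]
t2 = [0x98, 0xc2, 0xc2, 0xbb, 0xbb, 0x88, 0x2c, 0xd8]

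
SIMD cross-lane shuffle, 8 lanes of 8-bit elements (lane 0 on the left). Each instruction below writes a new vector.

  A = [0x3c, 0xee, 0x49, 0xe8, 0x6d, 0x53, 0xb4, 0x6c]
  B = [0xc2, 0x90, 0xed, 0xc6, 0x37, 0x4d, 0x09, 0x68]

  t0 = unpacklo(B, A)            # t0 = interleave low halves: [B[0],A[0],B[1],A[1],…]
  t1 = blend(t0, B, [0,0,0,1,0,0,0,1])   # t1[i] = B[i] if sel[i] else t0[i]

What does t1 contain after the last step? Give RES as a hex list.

  t0: c2 3c 90 ee ed 49 c6 e8
  t1: c2 3c 90 c6 ed 49 c6 68

RES = [ 0xc2  0x3c  0x90  0xc6  0xed  0x49  0xc6  0x68 ]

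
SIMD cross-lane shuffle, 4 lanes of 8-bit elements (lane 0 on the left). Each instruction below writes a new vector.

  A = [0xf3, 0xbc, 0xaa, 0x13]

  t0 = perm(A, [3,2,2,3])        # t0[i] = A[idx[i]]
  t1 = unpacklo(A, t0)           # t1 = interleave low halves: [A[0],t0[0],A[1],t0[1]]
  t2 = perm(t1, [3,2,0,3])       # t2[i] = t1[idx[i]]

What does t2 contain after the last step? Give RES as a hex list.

RES = [0xaa, 0xbc, 0xf3, 0xaa]

  t0: 13 aa aa 13
  t1: f3 13 bc aa
  t2: aa bc f3 aa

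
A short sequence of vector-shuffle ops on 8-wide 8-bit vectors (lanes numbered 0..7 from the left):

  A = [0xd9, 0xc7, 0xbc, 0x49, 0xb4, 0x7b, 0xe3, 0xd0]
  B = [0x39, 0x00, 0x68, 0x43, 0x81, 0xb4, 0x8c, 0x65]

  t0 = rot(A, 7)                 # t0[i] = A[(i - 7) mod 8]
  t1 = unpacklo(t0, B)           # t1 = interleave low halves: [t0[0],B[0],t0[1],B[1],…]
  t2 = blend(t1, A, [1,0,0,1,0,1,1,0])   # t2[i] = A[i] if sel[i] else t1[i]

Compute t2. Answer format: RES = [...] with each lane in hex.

RES = [0xd9, 0x39, 0xbc, 0x49, 0x49, 0x7b, 0xe3, 0x43]

→ t0 |c7|bc|49|b4|7b|e3|d0|d9|
→ t1 |c7|39|bc|00|49|68|b4|43|
→ t2 |d9|39|bc|49|49|7b|e3|43|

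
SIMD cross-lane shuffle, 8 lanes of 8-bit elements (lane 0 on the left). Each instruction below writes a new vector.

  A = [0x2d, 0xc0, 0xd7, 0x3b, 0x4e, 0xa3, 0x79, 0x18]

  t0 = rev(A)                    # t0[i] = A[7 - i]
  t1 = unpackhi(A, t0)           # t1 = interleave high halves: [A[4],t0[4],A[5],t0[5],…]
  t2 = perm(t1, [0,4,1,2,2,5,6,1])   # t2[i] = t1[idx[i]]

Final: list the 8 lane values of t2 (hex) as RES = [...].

RES = [ 0x4e  0x79  0x3b  0xa3  0xa3  0xc0  0x18  0x3b ]

  t0: 18 79 a3 4e 3b d7 c0 2d
  t1: 4e 3b a3 d7 79 c0 18 2d
  t2: 4e 79 3b a3 a3 c0 18 3b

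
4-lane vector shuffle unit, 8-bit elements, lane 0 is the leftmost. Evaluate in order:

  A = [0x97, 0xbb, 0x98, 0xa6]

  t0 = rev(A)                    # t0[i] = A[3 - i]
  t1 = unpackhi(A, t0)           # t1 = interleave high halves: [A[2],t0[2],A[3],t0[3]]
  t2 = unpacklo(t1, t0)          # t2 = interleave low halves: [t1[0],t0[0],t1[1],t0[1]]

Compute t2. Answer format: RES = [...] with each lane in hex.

→ t0 |a6|98|bb|97|
→ t1 |98|bb|a6|97|
→ t2 |98|a6|bb|98|

RES = [ 0x98  0xa6  0xbb  0x98 ]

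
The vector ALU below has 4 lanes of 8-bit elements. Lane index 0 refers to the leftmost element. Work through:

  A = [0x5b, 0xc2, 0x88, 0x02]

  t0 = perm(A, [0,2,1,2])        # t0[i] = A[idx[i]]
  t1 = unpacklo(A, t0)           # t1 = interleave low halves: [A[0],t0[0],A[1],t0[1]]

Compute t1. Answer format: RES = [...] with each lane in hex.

RES = [ 0x5b  0x5b  0xc2  0x88 ]

t0 = [0x5b, 0x88, 0xc2, 0x88]
t1 = [0x5b, 0x5b, 0xc2, 0x88]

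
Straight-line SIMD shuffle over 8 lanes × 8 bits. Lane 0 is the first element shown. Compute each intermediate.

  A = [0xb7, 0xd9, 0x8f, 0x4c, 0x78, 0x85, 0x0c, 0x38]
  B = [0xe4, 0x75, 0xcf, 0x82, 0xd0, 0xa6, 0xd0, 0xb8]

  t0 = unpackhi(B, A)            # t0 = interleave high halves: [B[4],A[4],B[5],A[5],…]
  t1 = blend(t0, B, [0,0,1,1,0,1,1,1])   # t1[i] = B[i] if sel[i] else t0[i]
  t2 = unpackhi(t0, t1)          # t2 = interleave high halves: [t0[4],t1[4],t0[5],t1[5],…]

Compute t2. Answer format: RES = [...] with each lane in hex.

RES = [0xd0, 0xd0, 0x0c, 0xa6, 0xb8, 0xd0, 0x38, 0xb8]

t0 = [0xd0, 0x78, 0xa6, 0x85, 0xd0, 0x0c, 0xb8, 0x38]
t1 = [0xd0, 0x78, 0xcf, 0x82, 0xd0, 0xa6, 0xd0, 0xb8]
t2 = [0xd0, 0xd0, 0x0c, 0xa6, 0xb8, 0xd0, 0x38, 0xb8]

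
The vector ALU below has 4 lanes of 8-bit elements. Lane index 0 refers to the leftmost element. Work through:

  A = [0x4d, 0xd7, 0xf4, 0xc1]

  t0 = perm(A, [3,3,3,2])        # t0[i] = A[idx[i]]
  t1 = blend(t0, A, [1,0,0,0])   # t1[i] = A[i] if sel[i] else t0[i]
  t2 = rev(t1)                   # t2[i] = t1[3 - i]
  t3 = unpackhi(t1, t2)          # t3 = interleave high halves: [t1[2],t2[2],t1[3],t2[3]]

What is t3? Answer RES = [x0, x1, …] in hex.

t0 = [0xc1, 0xc1, 0xc1, 0xf4]
t1 = [0x4d, 0xc1, 0xc1, 0xf4]
t2 = [0xf4, 0xc1, 0xc1, 0x4d]
t3 = [0xc1, 0xc1, 0xf4, 0x4d]

RES = [ 0xc1  0xc1  0xf4  0x4d ]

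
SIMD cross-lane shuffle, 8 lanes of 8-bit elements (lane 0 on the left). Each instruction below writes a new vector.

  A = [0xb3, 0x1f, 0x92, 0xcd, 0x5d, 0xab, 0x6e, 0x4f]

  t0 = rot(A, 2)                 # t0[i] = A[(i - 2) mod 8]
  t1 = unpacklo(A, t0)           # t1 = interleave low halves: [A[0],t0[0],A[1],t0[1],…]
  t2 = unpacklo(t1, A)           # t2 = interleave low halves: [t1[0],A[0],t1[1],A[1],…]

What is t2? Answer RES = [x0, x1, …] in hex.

RES = [ 0xb3  0xb3  0x6e  0x1f  0x1f  0x92  0x4f  0xcd ]

→ t0 |6e|4f|b3|1f|92|cd|5d|ab|
→ t1 |b3|6e|1f|4f|92|b3|cd|1f|
→ t2 |b3|b3|6e|1f|1f|92|4f|cd|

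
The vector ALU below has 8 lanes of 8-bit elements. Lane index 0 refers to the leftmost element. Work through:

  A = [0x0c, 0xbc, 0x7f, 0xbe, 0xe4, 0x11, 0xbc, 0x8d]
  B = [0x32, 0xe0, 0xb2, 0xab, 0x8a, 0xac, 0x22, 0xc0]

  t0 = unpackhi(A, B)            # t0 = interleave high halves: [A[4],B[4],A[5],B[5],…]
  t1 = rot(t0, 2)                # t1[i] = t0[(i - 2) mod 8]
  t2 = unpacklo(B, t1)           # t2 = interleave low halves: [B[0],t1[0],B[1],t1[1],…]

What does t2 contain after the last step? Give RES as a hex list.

→ t0 |e4|8a|11|ac|bc|22|8d|c0|
→ t1 |8d|c0|e4|8a|11|ac|bc|22|
→ t2 |32|8d|e0|c0|b2|e4|ab|8a|

RES = [0x32, 0x8d, 0xe0, 0xc0, 0xb2, 0xe4, 0xab, 0x8a]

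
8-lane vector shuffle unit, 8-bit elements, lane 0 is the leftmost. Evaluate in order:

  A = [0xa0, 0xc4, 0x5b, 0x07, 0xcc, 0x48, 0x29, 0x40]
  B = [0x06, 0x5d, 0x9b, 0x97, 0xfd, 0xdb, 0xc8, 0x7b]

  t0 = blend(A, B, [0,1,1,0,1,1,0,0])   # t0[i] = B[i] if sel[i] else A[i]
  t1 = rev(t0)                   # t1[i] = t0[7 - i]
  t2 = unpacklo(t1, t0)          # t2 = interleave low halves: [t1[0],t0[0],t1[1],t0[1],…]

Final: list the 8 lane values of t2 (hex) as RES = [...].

RES = [ 0x40  0xa0  0x29  0x5d  0xdb  0x9b  0xfd  0x07 ]

t0 = [0xa0, 0x5d, 0x9b, 0x07, 0xfd, 0xdb, 0x29, 0x40]
t1 = [0x40, 0x29, 0xdb, 0xfd, 0x07, 0x9b, 0x5d, 0xa0]
t2 = [0x40, 0xa0, 0x29, 0x5d, 0xdb, 0x9b, 0xfd, 0x07]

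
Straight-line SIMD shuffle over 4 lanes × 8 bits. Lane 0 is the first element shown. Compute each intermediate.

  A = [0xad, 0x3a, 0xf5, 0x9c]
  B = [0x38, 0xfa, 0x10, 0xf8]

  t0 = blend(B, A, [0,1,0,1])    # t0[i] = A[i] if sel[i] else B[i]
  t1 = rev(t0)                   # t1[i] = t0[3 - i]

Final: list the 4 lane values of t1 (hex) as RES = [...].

RES = [0x9c, 0x10, 0x3a, 0x38]

→ t0 |38|3a|10|9c|
→ t1 |9c|10|3a|38|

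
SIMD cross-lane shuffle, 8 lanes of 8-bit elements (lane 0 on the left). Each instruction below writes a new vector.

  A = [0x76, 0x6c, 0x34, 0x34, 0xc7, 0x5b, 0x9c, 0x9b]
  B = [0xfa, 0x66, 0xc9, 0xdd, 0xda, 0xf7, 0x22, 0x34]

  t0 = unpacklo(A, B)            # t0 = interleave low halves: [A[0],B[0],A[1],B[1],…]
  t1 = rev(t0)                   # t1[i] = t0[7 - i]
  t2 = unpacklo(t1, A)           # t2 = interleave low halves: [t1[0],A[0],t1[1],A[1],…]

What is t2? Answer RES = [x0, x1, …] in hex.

RES = [ 0xdd  0x76  0x34  0x6c  0xc9  0x34  0x34  0x34 ]

t0 = [0x76, 0xfa, 0x6c, 0x66, 0x34, 0xc9, 0x34, 0xdd]
t1 = [0xdd, 0x34, 0xc9, 0x34, 0x66, 0x6c, 0xfa, 0x76]
t2 = [0xdd, 0x76, 0x34, 0x6c, 0xc9, 0x34, 0x34, 0x34]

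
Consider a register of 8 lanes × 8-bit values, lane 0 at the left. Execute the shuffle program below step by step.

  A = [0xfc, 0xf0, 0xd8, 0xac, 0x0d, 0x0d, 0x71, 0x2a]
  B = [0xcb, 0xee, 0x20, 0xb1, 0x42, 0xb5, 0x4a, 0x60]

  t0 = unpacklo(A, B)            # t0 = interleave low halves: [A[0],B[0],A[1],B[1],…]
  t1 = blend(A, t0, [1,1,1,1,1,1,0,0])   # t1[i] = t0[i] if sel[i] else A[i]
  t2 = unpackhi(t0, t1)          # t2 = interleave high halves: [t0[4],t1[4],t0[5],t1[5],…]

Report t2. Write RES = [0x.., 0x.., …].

RES = [ 0xd8  0xd8  0x20  0x20  0xac  0x71  0xb1  0x2a ]

  t0: fc cb f0 ee d8 20 ac b1
  t1: fc cb f0 ee d8 20 71 2a
  t2: d8 d8 20 20 ac 71 b1 2a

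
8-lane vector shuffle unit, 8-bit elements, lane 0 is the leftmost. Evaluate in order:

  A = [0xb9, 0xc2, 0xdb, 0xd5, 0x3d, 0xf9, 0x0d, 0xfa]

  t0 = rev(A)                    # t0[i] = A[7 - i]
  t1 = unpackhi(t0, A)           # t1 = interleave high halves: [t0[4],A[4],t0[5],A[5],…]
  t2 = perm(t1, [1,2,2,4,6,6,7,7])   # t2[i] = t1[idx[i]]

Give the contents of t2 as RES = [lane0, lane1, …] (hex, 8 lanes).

RES = [0x3d, 0xdb, 0xdb, 0xc2, 0xb9, 0xb9, 0xfa, 0xfa]

t0 = [0xfa, 0x0d, 0xf9, 0x3d, 0xd5, 0xdb, 0xc2, 0xb9]
t1 = [0xd5, 0x3d, 0xdb, 0xf9, 0xc2, 0x0d, 0xb9, 0xfa]
t2 = [0x3d, 0xdb, 0xdb, 0xc2, 0xb9, 0xb9, 0xfa, 0xfa]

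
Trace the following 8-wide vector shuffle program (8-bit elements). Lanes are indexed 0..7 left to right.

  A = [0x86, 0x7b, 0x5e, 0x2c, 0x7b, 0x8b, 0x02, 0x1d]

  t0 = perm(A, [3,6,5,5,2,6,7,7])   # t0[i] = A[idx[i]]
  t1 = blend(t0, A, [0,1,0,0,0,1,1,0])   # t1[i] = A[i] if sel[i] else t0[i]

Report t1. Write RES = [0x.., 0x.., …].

RES = [ 0x2c  0x7b  0x8b  0x8b  0x5e  0x8b  0x02  0x1d ]

t0 = [0x2c, 0x02, 0x8b, 0x8b, 0x5e, 0x02, 0x1d, 0x1d]
t1 = [0x2c, 0x7b, 0x8b, 0x8b, 0x5e, 0x8b, 0x02, 0x1d]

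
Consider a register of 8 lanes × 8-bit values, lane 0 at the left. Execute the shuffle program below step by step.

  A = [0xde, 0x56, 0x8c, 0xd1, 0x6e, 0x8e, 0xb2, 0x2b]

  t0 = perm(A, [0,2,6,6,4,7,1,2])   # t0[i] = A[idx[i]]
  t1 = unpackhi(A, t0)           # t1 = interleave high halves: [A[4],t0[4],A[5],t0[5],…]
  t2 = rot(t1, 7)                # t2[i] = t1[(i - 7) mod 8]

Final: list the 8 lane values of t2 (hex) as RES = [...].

→ t0 |de|8c|b2|b2|6e|2b|56|8c|
→ t1 |6e|6e|8e|2b|b2|56|2b|8c|
→ t2 |6e|8e|2b|b2|56|2b|8c|6e|

RES = [ 0x6e  0x8e  0x2b  0xb2  0x56  0x2b  0x8c  0x6e ]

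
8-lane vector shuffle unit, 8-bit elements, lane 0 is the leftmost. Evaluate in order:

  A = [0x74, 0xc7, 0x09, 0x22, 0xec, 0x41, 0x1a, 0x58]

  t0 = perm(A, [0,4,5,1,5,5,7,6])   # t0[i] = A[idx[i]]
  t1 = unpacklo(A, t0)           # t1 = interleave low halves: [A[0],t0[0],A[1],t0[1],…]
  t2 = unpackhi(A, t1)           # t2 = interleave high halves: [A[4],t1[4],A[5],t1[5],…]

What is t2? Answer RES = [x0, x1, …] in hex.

RES = [0xec, 0x09, 0x41, 0x41, 0x1a, 0x22, 0x58, 0xc7]

t0 = [0x74, 0xec, 0x41, 0xc7, 0x41, 0x41, 0x58, 0x1a]
t1 = [0x74, 0x74, 0xc7, 0xec, 0x09, 0x41, 0x22, 0xc7]
t2 = [0xec, 0x09, 0x41, 0x41, 0x1a, 0x22, 0x58, 0xc7]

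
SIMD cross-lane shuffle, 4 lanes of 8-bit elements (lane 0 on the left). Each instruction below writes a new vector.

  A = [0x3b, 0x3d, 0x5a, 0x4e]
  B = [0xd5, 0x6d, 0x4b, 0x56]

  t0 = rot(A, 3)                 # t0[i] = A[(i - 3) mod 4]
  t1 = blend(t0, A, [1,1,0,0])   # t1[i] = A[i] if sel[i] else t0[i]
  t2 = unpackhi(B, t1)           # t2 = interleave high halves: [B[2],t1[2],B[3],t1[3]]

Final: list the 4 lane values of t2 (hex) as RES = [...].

RES = [0x4b, 0x4e, 0x56, 0x3b]

  t0: 3d 5a 4e 3b
  t1: 3b 3d 4e 3b
  t2: 4b 4e 56 3b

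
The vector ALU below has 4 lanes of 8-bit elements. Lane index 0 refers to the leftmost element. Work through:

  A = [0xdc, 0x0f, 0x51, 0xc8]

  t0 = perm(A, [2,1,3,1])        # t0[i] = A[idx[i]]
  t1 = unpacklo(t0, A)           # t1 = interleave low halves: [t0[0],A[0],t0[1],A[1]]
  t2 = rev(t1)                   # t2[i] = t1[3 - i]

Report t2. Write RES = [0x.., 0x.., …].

t0 = [0x51, 0x0f, 0xc8, 0x0f]
t1 = [0x51, 0xdc, 0x0f, 0x0f]
t2 = [0x0f, 0x0f, 0xdc, 0x51]

RES = [0x0f, 0x0f, 0xdc, 0x51]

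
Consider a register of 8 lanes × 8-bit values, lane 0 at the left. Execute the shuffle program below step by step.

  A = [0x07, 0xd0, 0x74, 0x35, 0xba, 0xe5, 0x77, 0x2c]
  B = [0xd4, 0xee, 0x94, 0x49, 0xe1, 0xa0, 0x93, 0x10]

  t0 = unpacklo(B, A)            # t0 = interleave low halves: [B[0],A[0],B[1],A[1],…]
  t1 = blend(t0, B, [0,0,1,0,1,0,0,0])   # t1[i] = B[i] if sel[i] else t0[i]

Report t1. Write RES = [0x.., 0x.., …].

RES = [ 0xd4  0x07  0x94  0xd0  0xe1  0x74  0x49  0x35 ]

  t0: d4 07 ee d0 94 74 49 35
  t1: d4 07 94 d0 e1 74 49 35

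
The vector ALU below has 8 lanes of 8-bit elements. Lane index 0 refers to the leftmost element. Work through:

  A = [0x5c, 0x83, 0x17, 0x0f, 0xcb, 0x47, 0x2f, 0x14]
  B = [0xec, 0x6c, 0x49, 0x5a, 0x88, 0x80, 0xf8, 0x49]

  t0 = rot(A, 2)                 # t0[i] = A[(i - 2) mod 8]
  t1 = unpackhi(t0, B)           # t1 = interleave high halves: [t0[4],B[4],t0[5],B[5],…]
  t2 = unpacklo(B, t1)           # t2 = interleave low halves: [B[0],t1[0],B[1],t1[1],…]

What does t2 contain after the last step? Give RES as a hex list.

t0 = [0x2f, 0x14, 0x5c, 0x83, 0x17, 0x0f, 0xcb, 0x47]
t1 = [0x17, 0x88, 0x0f, 0x80, 0xcb, 0xf8, 0x47, 0x49]
t2 = [0xec, 0x17, 0x6c, 0x88, 0x49, 0x0f, 0x5a, 0x80]

RES = [ 0xec  0x17  0x6c  0x88  0x49  0x0f  0x5a  0x80 ]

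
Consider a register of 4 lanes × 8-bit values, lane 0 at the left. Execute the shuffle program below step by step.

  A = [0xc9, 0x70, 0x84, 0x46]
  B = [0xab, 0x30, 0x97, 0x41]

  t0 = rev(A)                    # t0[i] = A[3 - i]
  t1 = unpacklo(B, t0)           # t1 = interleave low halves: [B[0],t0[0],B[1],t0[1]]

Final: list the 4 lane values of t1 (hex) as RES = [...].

RES = [ 0xab  0x46  0x30  0x84 ]

→ t0 |46|84|70|c9|
→ t1 |ab|46|30|84|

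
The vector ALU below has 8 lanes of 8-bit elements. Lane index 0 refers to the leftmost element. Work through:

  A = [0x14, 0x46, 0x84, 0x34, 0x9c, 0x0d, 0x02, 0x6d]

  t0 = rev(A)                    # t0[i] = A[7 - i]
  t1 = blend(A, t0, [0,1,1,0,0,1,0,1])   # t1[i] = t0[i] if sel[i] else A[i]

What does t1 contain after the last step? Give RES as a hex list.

  t0: 6d 02 0d 9c 34 84 46 14
  t1: 14 02 0d 34 9c 84 02 14

RES = [0x14, 0x02, 0x0d, 0x34, 0x9c, 0x84, 0x02, 0x14]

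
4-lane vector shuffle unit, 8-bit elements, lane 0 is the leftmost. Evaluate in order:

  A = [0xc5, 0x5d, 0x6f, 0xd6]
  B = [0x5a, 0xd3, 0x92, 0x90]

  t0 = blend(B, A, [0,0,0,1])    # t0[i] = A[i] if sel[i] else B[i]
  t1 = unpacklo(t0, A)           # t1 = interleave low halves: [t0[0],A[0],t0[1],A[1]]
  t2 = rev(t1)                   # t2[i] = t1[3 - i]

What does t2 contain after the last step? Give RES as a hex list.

RES = [ 0x5d  0xd3  0xc5  0x5a ]

t0 = [0x5a, 0xd3, 0x92, 0xd6]
t1 = [0x5a, 0xc5, 0xd3, 0x5d]
t2 = [0x5d, 0xd3, 0xc5, 0x5a]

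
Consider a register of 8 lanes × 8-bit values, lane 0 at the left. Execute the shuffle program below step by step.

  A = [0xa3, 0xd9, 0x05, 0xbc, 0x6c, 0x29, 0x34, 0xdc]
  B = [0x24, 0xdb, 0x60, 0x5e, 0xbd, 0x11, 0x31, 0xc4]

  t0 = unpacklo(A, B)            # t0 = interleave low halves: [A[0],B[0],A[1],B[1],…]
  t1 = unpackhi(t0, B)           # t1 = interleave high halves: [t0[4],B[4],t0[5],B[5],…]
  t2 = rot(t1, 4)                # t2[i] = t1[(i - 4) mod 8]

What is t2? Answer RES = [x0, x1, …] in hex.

→ t0 |a3|24|d9|db|05|60|bc|5e|
→ t1 |05|bd|60|11|bc|31|5e|c4|
→ t2 |bc|31|5e|c4|05|bd|60|11|

RES = [ 0xbc  0x31  0x5e  0xc4  0x05  0xbd  0x60  0x11 ]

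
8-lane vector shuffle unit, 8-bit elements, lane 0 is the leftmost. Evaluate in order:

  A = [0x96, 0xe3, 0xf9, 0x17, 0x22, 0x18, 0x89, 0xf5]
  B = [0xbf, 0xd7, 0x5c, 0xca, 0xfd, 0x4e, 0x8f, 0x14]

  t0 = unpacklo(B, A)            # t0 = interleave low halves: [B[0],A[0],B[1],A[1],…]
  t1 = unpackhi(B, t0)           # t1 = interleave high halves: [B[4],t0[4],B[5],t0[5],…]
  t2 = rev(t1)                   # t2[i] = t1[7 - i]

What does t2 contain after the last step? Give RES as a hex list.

RES = [0x17, 0x14, 0xca, 0x8f, 0xf9, 0x4e, 0x5c, 0xfd]

t0 = [0xbf, 0x96, 0xd7, 0xe3, 0x5c, 0xf9, 0xca, 0x17]
t1 = [0xfd, 0x5c, 0x4e, 0xf9, 0x8f, 0xca, 0x14, 0x17]
t2 = [0x17, 0x14, 0xca, 0x8f, 0xf9, 0x4e, 0x5c, 0xfd]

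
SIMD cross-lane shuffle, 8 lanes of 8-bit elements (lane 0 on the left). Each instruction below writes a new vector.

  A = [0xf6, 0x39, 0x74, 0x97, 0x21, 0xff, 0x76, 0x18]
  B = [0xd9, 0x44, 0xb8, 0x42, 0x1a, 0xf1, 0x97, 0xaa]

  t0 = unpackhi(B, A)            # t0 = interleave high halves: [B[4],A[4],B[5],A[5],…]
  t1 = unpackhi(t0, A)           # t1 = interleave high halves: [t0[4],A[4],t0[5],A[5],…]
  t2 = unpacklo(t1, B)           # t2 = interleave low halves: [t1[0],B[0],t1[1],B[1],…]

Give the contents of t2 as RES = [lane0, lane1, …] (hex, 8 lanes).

RES = [0x97, 0xd9, 0x21, 0x44, 0x76, 0xb8, 0xff, 0x42]

→ t0 |1a|21|f1|ff|97|76|aa|18|
→ t1 |97|21|76|ff|aa|76|18|18|
→ t2 |97|d9|21|44|76|b8|ff|42|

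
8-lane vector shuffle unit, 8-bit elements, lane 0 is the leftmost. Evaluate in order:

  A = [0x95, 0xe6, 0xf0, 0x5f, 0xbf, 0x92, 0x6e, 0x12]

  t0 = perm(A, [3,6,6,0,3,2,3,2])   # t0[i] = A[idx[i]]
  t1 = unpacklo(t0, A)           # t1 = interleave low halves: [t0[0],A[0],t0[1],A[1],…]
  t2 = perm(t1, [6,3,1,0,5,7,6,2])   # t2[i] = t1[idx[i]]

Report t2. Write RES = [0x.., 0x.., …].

t0 = [0x5f, 0x6e, 0x6e, 0x95, 0x5f, 0xf0, 0x5f, 0xf0]
t1 = [0x5f, 0x95, 0x6e, 0xe6, 0x6e, 0xf0, 0x95, 0x5f]
t2 = [0x95, 0xe6, 0x95, 0x5f, 0xf0, 0x5f, 0x95, 0x6e]

RES = [0x95, 0xe6, 0x95, 0x5f, 0xf0, 0x5f, 0x95, 0x6e]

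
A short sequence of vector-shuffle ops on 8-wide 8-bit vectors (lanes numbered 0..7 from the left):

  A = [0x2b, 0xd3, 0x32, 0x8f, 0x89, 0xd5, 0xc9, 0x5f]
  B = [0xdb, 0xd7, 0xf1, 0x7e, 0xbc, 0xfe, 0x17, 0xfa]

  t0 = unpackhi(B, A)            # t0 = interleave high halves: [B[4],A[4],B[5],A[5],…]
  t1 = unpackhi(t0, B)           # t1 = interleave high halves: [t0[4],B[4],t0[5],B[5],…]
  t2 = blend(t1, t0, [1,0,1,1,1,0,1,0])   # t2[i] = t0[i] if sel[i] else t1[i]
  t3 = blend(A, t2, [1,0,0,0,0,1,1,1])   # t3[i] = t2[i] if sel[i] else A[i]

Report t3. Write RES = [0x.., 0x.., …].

t0 = [0xbc, 0x89, 0xfe, 0xd5, 0x17, 0xc9, 0xfa, 0x5f]
t1 = [0x17, 0xbc, 0xc9, 0xfe, 0xfa, 0x17, 0x5f, 0xfa]
t2 = [0xbc, 0xbc, 0xfe, 0xd5, 0x17, 0x17, 0xfa, 0xfa]
t3 = [0xbc, 0xd3, 0x32, 0x8f, 0x89, 0x17, 0xfa, 0xfa]

RES = [0xbc, 0xd3, 0x32, 0x8f, 0x89, 0x17, 0xfa, 0xfa]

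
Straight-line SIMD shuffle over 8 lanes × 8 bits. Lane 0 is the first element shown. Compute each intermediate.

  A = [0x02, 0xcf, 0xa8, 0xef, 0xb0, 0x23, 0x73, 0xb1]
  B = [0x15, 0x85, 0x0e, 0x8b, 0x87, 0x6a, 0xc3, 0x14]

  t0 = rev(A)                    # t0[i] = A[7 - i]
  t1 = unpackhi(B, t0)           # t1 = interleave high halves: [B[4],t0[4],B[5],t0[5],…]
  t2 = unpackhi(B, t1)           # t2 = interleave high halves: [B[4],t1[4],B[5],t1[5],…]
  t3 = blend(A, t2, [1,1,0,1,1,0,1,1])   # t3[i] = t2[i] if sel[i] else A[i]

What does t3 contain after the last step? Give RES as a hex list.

RES = [ 0x87  0xc3  0xa8  0xcf  0xc3  0x23  0x14  0x02 ]

t0 = [0xb1, 0x73, 0x23, 0xb0, 0xef, 0xa8, 0xcf, 0x02]
t1 = [0x87, 0xef, 0x6a, 0xa8, 0xc3, 0xcf, 0x14, 0x02]
t2 = [0x87, 0xc3, 0x6a, 0xcf, 0xc3, 0x14, 0x14, 0x02]
t3 = [0x87, 0xc3, 0xa8, 0xcf, 0xc3, 0x23, 0x14, 0x02]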